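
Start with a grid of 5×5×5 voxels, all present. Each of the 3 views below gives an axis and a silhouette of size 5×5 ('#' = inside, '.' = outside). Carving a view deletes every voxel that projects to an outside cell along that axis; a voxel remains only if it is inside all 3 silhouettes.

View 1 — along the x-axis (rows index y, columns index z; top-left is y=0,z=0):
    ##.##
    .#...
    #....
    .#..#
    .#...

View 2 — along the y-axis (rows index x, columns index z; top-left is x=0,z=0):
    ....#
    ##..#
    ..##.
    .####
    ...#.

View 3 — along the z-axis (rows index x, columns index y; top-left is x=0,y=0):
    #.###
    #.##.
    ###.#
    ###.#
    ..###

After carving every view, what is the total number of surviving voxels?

full grid |V| = 125
V1 x: intersect with YZ mask (9 set) -- 45 left
V2 y: intersect with XZ mask (11 set) -- 19 left
V3 z: intersect with XY mask (18 set) -- 14 left

voxel count = 14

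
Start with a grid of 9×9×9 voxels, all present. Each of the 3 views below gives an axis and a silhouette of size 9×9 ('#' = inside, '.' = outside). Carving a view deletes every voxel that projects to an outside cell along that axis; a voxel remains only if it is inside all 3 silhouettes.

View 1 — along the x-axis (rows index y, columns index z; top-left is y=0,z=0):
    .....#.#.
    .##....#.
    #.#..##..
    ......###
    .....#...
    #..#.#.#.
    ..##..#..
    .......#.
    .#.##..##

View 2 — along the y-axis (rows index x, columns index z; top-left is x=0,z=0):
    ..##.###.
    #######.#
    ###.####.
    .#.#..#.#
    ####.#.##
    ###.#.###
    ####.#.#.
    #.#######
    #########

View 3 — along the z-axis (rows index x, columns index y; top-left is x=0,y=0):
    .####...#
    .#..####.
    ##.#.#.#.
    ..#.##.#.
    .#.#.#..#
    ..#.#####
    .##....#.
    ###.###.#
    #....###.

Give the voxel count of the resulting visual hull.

remaining voxels: 94

start: 9×9×9 = 729 voxels
[1] x-view keeps 26 columns → grid now 234
[2] y-view keeps 61 columns → grid now 181
[3] z-view keeps 43 columns → grid now 94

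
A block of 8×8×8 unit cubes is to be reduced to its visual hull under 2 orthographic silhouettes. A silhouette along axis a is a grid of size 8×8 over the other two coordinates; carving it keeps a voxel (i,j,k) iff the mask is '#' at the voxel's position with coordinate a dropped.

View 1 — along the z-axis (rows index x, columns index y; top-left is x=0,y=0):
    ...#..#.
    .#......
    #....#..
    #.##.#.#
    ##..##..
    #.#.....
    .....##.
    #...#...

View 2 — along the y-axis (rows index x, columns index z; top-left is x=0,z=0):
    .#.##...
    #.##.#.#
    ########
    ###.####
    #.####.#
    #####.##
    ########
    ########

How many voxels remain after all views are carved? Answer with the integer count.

start: 8×8×8 = 512 voxels
V1 z: intersect with XY mask (20 set) -- 160 left
V2 y: intersect with XZ mask (52 set) -- 132 left

132 voxels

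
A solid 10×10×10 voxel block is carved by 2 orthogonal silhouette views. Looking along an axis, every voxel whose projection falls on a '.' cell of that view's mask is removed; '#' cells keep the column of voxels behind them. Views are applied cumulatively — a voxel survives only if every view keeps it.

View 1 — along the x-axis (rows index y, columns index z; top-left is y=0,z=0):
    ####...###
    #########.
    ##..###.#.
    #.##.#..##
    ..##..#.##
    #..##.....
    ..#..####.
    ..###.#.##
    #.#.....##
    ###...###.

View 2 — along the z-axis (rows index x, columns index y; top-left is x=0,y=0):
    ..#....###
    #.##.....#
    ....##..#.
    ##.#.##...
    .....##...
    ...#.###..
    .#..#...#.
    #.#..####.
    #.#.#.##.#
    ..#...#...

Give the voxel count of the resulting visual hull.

voxel count = 212

before carving: 1000 voxels (10×10×10)
step 1: project along x, AND mask (57/100) → |grid| = 570
step 2: project along z, AND mask (39/100) → |grid| = 212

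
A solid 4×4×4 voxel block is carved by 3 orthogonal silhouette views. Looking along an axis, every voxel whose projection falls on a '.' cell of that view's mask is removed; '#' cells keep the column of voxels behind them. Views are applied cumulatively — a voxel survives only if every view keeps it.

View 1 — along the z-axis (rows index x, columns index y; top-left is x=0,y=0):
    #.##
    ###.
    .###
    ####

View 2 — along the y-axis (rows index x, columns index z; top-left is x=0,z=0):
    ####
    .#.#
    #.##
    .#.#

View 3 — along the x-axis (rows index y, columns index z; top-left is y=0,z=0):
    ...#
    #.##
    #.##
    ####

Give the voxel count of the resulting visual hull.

25 voxels

full grid |V| = 64
step 1: project along z, AND mask (13/16) → |grid| = 52
step 2: project along y, AND mask (11/16) → |grid| = 35
step 3: project along x, AND mask (11/16) → |grid| = 25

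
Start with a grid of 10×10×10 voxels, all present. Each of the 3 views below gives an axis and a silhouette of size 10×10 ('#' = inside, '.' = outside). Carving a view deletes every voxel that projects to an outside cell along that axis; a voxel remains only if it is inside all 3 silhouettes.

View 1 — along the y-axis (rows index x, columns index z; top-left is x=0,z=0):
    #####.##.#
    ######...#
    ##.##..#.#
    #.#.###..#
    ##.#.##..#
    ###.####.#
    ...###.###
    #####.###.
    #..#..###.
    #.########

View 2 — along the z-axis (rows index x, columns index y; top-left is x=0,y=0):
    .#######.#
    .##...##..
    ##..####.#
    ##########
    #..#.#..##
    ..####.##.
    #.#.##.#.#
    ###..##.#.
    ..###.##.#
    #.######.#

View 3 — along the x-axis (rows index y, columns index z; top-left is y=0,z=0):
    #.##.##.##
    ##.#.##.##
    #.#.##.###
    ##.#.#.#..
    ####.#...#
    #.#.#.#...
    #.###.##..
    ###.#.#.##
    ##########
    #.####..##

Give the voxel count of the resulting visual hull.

300 voxels

full grid |V| = 1000
carve view 1 (along y, XZ-mask fill 69/100): 690 voxels remain
carve view 2 (along z, XY-mask fill 66/100): 458 voxels remain
carve view 3 (along x, YZ-mask fill 66/100): 300 voxels remain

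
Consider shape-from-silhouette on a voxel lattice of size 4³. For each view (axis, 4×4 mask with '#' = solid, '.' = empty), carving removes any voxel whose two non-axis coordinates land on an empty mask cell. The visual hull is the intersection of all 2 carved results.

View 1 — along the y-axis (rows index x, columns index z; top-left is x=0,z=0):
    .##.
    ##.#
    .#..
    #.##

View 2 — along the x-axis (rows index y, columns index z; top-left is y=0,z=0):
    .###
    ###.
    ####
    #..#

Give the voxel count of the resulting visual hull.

remaining voxels: 27

full grid |V| = 64
V1 y: intersect with XZ mask (9 set) -- 36 left
V2 x: intersect with YZ mask (12 set) -- 27 left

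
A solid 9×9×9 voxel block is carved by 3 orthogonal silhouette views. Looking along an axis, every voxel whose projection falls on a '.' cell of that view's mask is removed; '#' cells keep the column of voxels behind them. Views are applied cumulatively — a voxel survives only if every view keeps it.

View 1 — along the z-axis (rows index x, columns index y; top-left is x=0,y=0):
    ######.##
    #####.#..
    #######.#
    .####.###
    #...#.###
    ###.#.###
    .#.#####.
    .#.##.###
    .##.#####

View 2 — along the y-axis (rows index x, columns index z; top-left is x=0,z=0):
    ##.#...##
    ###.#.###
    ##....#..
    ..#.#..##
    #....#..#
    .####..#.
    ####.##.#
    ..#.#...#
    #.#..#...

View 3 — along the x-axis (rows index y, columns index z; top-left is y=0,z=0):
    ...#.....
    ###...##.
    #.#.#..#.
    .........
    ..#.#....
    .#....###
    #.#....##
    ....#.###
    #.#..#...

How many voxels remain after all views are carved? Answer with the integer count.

remaining voxels: 99

start: 9×9×9 = 729 voxels
after view 1 [z-axis, 60 of 81 cells solid] → remaining = 540
after view 2 [y-axis, 40 of 81 cells solid] → remaining = 265
after view 3 [x-axis, 27 of 81 cells solid] → remaining = 99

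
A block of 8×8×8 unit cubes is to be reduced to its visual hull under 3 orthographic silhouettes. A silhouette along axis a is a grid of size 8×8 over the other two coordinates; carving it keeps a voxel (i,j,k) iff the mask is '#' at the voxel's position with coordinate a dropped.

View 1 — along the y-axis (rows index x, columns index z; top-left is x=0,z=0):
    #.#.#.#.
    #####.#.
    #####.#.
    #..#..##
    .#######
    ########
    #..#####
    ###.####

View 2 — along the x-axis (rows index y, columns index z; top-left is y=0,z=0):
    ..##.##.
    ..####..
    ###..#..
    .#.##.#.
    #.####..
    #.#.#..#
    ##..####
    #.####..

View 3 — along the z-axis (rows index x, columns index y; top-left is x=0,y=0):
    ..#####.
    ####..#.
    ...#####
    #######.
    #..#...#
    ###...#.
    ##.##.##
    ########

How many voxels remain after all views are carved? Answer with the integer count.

before carving: 512 voxels (8×8×8)
carve view 1 (along y, XZ-mask fill 48/64): 384 voxels remain
carve view 2 (along x, YZ-mask fill 36/64): 216 voxels remain
carve view 3 (along z, XY-mask fill 43/64): 145 voxels remain

remaining voxels: 145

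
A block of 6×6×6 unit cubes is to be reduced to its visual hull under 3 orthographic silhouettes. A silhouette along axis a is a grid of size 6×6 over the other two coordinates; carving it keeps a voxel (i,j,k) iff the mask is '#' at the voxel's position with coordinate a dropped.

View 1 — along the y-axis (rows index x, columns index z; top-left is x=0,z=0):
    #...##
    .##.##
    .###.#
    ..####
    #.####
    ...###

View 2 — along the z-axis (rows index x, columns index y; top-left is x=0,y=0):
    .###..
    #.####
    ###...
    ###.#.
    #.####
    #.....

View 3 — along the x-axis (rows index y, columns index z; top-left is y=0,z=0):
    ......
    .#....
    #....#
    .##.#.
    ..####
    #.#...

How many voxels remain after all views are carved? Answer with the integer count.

initial block: 6^3 = 216
[1] y-view keeps 23 columns → grid now 138
[2] z-view keeps 21 columns → grid now 85
[3] x-view keeps 12 columns → grid now 28

28 voxels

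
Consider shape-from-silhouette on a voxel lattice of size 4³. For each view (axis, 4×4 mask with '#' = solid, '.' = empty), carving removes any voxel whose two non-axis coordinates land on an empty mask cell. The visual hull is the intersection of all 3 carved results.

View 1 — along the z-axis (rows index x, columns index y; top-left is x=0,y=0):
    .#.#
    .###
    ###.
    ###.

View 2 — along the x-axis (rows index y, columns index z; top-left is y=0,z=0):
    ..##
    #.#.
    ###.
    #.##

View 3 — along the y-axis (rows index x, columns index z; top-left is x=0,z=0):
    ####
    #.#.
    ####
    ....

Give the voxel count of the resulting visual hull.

before carving: 64 voxels (4×4×4)
carve view 1 (along z, XY-mask fill 11/16): 44 voxels remain
carve view 2 (along x, YZ-mask fill 10/16): 27 voxels remain
carve view 3 (along y, XZ-mask fill 10/16): 18 voxels remain

|visual hull| = 18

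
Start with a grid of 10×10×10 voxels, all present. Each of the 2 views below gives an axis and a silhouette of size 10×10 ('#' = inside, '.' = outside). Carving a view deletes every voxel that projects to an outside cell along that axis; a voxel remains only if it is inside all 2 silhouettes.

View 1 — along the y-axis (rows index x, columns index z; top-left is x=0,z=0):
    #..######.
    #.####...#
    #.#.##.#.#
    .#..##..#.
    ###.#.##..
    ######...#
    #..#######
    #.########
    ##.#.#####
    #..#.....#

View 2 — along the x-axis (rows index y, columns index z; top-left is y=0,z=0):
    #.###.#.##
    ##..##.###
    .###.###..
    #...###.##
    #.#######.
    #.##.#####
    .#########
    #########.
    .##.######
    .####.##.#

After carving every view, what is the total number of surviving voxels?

start: 10×10×10 = 1000 voxels
V1 y: intersect with XZ mask (64 set) -- 640 left
V2 x: intersect with YZ mask (75 set) -- 477 left

|visual hull| = 477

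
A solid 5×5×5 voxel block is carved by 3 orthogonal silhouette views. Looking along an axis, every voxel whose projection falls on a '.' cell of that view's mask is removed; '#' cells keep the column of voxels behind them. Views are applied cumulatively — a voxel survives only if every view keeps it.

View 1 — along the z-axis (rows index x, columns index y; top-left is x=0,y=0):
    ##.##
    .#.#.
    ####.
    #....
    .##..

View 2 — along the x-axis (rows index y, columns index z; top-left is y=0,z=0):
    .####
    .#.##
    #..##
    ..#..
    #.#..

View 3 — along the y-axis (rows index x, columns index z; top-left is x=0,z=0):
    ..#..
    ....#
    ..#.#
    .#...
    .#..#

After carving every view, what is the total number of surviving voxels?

before carving: 125 voxels (5×5×5)
  1. axis=2 (XY plane), |mask|=13  ⇒  voxels=65
  2. axis=0 (YZ plane), |mask|=13  ⇒  voxels=35
  3. axis=1 (XZ plane), |mask|=7  ⇒  voxels=13

|visual hull| = 13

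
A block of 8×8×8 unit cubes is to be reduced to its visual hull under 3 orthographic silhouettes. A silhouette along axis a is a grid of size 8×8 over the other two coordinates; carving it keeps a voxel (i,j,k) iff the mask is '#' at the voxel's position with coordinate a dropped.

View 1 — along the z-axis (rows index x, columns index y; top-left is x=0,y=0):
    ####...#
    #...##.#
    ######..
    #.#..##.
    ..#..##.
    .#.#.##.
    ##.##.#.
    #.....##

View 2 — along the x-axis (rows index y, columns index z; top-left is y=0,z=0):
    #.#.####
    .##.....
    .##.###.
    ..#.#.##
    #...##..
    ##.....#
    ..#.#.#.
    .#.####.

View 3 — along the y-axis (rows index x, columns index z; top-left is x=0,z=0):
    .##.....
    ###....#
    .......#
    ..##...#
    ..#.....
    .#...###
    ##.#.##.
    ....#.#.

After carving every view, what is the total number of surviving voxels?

|visual hull| = 45

initial block: 8^3 = 512
V1 z: intersect with XY mask (34 set) -- 272 left
V2 x: intersect with YZ mask (31 set) -- 134 left
V3 y: intersect with XZ mask (22 set) -- 45 left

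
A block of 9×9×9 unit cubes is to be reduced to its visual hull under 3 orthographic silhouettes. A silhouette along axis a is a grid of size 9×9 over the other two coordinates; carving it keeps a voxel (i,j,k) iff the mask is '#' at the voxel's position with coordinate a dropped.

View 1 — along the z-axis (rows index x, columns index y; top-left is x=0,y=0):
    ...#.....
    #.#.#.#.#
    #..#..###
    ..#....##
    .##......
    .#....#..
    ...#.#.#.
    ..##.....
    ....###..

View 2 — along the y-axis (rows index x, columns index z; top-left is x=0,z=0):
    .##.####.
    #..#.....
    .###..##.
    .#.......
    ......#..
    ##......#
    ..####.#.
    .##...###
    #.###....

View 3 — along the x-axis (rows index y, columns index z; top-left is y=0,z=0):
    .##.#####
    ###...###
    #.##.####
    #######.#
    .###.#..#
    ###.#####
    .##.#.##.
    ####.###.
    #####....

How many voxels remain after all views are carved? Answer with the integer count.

start: 9×9×9 = 729 voxels
carve view 1 (along z, XY-mask fill 26/81): 234 voxels remain
carve view 2 (along y, XZ-mask fill 32/81): 89 voxels remain
carve view 3 (along x, YZ-mask fill 58/81): 65 voxels remain

|visual hull| = 65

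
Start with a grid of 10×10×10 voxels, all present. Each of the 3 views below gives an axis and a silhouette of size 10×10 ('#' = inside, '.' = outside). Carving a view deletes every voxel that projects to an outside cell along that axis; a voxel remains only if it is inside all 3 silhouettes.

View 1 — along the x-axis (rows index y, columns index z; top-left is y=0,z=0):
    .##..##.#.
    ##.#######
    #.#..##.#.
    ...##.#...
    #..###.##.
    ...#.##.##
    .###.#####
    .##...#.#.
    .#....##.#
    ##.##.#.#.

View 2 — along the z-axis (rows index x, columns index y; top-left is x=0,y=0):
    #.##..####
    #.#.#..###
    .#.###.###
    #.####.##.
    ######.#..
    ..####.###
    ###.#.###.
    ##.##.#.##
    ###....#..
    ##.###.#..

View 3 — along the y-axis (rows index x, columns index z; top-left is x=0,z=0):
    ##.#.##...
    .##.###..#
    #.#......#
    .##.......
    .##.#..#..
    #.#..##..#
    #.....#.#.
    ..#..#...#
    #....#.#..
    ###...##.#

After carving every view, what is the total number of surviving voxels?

|visual hull| = 124

initial block: 10^3 = 1000
carve view 1 (along x, YZ-mask fill 55/100): 550 voxels remain
carve view 2 (along z, XY-mask fill 65/100): 341 voxels remain
carve view 3 (along y, XZ-mask fill 40/100): 124 voxels remain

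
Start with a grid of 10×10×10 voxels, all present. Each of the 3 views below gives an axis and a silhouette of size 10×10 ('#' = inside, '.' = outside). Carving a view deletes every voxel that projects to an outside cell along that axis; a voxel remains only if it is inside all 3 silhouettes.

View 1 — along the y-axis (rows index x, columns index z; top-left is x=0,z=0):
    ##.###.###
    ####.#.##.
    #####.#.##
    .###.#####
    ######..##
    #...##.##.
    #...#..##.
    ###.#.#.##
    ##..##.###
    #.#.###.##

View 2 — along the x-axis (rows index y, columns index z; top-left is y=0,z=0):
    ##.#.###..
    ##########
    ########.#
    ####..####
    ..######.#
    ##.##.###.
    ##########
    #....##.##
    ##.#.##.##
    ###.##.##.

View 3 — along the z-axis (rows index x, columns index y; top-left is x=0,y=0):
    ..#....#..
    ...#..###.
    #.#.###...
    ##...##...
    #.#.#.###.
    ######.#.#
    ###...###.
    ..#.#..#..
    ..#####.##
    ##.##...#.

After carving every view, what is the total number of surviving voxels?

before carving: 1000 voxels (10×10×10)
step 1: project along y, AND mask (69/100) → |grid| = 690
step 2: project along x, AND mask (76/100) → |grid| = 520
step 3: project along z, AND mask (50/100) → |grid| = 246

246 voxels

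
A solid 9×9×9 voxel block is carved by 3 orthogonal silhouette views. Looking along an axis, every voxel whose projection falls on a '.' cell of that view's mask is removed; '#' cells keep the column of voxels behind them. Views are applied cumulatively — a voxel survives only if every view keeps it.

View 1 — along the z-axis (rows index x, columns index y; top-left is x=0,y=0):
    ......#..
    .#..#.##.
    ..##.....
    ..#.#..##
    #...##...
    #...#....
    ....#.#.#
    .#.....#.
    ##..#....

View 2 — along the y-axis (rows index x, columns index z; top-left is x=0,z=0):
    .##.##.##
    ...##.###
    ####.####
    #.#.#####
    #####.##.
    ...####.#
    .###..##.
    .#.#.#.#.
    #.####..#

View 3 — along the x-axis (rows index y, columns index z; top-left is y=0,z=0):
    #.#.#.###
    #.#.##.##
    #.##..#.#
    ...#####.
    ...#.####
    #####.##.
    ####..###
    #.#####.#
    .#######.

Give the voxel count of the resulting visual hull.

|visual hull| = 98

start: 9×9×9 = 729 voxels
V1 z: intersect with XY mask (24 set) -- 216 left
V2 y: intersect with XZ mask (53 set) -- 142 left
V3 x: intersect with YZ mask (55 set) -- 98 left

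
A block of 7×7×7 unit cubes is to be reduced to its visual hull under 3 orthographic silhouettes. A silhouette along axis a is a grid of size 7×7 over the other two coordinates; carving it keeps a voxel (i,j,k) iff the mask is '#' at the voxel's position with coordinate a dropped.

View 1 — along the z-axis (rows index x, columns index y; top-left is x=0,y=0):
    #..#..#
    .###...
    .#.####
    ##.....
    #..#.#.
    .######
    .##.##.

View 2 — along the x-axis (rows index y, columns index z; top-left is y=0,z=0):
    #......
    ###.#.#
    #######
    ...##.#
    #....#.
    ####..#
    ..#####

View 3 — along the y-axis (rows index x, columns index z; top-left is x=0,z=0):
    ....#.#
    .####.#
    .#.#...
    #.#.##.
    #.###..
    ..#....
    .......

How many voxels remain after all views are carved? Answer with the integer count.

35 voxels

before carving: 343 voxels (7×7×7)
V1 z: intersect with XY mask (26 set) -- 182 left
V2 x: intersect with YZ mask (28 set) -- 105 left
V3 y: intersect with XZ mask (18 set) -- 35 left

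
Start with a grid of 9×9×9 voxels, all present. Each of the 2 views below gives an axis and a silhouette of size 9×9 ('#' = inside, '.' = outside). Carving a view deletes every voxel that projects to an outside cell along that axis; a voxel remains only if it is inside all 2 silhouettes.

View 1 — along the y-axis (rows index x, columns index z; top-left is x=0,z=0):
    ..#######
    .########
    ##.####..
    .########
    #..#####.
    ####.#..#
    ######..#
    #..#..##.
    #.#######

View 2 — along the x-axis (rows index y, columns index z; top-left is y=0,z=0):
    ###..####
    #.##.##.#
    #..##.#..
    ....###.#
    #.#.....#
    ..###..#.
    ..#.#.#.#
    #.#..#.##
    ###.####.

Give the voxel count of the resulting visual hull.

full grid |V| = 729
carve view 1 (along y, XZ-mask fill 60/81): 540 voxels remain
carve view 2 (along x, YZ-mask fill 44/81): 292 voxels remain

remaining voxels: 292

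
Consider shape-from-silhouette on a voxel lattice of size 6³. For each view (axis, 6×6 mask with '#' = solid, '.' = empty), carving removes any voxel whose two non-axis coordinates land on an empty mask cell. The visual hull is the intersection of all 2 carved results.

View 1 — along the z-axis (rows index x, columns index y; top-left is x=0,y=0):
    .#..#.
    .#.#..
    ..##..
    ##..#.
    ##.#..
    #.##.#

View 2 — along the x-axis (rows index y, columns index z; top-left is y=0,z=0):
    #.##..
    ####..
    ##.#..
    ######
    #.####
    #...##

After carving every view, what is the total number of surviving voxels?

initial block: 6^3 = 216
[1] z-view keeps 16 columns → grid now 96
[2] x-view keeps 24 columns → grid now 68

remaining voxels: 68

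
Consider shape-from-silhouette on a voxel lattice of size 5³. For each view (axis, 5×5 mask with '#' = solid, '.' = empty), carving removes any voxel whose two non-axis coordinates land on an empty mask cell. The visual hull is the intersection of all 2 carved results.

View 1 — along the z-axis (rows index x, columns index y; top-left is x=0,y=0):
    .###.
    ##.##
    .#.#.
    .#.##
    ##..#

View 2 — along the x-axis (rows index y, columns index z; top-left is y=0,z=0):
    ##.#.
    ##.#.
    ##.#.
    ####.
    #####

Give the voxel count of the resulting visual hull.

55 voxels

initial block: 5^3 = 125
after view 1 [z-axis, 15 of 25 cells solid] → remaining = 75
after view 2 [x-axis, 18 of 25 cells solid] → remaining = 55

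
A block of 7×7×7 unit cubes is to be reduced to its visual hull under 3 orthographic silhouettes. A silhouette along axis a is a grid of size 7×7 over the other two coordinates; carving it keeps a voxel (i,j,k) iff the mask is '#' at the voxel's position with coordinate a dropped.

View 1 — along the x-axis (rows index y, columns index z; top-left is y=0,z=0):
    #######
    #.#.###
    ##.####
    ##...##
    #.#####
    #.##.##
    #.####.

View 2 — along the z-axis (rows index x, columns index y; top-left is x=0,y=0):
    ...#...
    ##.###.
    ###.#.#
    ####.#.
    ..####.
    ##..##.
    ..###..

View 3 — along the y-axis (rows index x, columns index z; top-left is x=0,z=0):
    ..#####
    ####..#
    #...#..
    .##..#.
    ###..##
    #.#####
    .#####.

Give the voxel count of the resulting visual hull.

initial block: 7^3 = 343
carve view 1 (along x, YZ-mask fill 38/49): 266 voxels remain
carve view 2 (along z, XY-mask fill 27/49): 147 voxels remain
carve view 3 (along y, XZ-mask fill 31/49): 90 voxels remain

90 voxels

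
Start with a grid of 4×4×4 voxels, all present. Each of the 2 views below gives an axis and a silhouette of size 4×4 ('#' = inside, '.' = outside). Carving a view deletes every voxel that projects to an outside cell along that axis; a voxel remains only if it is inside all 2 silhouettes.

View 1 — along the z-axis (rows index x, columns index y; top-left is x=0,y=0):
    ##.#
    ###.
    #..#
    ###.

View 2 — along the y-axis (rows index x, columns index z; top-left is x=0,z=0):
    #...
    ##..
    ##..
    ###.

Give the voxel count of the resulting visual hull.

initial block: 4^3 = 64
  1. axis=2 (XY plane), |mask|=11  ⇒  voxels=44
  2. axis=1 (XZ plane), |mask|=8  ⇒  voxels=22

22 voxels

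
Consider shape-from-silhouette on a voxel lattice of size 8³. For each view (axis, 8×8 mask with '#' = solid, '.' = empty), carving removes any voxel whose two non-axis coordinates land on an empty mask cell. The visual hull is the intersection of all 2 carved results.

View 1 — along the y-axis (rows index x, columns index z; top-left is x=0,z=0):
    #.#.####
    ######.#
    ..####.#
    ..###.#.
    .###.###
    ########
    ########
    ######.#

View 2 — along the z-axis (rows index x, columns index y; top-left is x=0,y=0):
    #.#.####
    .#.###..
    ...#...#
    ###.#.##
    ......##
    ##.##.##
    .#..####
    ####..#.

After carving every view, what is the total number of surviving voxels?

full grid |V| = 512
after view 1 [y-axis, 51 of 64 cells solid] → remaining = 408
after view 2 [z-axis, 36 of 64 cells solid] → remaining = 233

remaining voxels: 233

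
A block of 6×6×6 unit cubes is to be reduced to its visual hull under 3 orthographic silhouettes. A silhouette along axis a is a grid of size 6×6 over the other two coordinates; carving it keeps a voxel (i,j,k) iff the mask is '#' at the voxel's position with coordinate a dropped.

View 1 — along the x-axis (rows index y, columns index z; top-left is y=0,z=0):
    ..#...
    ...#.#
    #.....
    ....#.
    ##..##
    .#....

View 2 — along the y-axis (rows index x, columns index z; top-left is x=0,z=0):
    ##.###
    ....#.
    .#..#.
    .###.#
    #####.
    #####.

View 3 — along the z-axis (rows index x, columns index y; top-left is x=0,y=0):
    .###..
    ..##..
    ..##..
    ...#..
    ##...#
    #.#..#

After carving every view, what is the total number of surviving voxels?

|visual hull| = 12

initial block: 6^3 = 216
step 1: project along x, AND mask (10/36) → |grid| = 60
step 2: project along y, AND mask (22/36) → |grid| = 37
step 3: project along z, AND mask (14/36) → |grid| = 12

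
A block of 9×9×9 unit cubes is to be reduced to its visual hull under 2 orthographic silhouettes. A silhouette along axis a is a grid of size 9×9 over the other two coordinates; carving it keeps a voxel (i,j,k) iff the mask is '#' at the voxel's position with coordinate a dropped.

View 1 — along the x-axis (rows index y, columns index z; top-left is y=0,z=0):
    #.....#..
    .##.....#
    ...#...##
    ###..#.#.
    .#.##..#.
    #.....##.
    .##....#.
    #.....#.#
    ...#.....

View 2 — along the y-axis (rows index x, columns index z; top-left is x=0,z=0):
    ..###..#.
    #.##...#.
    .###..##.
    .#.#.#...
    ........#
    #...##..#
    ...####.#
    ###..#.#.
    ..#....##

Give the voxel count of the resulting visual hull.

|visual hull| = 104

before carving: 729 voxels (9×9×9)
[1] x-view keeps 27 columns → grid now 243
[2] y-view keeps 34 columns → grid now 104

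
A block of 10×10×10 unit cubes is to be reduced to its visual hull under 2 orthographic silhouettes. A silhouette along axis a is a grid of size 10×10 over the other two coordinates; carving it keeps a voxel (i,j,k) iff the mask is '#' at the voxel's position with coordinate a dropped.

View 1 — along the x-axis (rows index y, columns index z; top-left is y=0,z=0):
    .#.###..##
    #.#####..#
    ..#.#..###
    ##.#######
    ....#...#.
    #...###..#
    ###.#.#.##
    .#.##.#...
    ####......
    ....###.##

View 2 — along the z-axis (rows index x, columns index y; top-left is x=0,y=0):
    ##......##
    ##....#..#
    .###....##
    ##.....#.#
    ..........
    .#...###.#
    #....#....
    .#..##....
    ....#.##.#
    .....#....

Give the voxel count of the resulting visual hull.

initial block: 10^3 = 1000
step 1: project along x, AND mask (54/100) → |grid| = 540
step 2: project along z, AND mask (32/100) → |grid| = 175

|visual hull| = 175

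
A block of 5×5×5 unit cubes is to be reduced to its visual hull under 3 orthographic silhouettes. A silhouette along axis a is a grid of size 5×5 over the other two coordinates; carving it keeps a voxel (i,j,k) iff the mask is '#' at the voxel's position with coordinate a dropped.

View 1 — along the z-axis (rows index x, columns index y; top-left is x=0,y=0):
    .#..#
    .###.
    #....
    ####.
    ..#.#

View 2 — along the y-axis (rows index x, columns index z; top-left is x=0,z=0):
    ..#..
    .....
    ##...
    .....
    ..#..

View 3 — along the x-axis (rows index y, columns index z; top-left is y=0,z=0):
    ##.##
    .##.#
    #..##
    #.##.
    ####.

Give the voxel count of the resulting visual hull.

full grid |V| = 125
  1. axis=2 (XY plane), |mask|=12  ⇒  voxels=60
  2. axis=1 (XZ plane), |mask|=4  ⇒  voxels=6
  3. axis=0 (YZ plane), |mask|=17  ⇒  voxels=5

5 voxels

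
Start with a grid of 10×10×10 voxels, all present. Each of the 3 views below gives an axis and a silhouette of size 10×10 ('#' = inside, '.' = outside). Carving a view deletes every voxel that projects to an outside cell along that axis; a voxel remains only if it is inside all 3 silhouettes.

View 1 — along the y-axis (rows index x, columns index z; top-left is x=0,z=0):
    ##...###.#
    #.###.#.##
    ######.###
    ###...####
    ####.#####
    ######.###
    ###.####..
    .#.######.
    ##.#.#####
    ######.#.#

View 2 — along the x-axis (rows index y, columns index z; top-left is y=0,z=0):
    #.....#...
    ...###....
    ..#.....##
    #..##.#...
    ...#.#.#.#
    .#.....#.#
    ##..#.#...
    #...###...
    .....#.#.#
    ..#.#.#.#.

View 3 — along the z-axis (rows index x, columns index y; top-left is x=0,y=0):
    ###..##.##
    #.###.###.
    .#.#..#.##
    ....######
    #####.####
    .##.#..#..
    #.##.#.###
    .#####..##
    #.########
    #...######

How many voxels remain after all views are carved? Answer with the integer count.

179 voxels

initial block: 10^3 = 1000
[1] y-view keeps 77 columns → grid now 770
[2] x-view keeps 34 columns → grid now 259
[3] z-view keeps 68 columns → grid now 179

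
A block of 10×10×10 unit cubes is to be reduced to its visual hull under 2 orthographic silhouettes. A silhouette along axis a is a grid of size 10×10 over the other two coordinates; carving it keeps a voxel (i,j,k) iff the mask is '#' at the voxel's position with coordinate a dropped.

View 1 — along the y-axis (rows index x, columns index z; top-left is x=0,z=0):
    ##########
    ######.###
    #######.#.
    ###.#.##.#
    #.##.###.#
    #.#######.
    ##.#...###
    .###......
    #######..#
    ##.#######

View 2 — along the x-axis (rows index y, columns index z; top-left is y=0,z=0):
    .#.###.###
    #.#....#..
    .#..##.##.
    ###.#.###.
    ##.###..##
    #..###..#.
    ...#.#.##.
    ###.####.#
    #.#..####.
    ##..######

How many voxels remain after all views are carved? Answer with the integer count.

444 voxels

before carving: 1000 voxels (10×10×10)
after view 1 [y-axis, 75 of 100 cells solid] → remaining = 750
after view 2 [x-axis, 60 of 100 cells solid] → remaining = 444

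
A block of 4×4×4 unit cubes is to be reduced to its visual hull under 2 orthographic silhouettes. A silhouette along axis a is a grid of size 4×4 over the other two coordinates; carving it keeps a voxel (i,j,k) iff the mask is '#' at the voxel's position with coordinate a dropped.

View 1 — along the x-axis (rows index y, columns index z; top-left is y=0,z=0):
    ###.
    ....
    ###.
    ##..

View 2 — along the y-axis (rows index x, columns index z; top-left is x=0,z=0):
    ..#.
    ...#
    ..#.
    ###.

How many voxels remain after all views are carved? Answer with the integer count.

remaining voxels: 12

before carving: 64 voxels (4×4×4)
[1] x-view keeps 8 columns → grid now 32
[2] y-view keeps 6 columns → grid now 12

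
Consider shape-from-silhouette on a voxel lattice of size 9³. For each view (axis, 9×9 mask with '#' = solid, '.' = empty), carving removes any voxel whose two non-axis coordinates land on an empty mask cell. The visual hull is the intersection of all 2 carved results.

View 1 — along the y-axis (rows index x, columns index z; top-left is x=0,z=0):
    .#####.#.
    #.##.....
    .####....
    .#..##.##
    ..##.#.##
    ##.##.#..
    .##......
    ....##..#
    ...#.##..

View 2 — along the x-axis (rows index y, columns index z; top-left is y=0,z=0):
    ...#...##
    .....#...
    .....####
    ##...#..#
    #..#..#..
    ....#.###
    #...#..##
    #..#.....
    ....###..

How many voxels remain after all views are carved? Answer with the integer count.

101 voxels

full grid |V| = 729
step 1: project along y, AND mask (36/81) → |grid| = 324
step 2: project along x, AND mask (28/81) → |grid| = 101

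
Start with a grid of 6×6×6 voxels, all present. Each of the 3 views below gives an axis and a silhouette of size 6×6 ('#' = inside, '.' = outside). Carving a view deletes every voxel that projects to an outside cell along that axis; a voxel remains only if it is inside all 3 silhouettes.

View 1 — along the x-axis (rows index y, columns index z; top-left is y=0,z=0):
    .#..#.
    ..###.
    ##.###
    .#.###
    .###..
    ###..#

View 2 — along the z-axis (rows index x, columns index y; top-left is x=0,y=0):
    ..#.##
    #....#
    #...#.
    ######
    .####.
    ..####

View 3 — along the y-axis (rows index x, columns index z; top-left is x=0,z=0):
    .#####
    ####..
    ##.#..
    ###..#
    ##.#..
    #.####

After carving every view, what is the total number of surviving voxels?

voxel count = 50

before carving: 216 voxels (6×6×6)
  1. axis=0 (YZ plane), |mask|=21  ⇒  voxels=126
  2. axis=2 (XY plane), |mask|=21  ⇒  voxels=75
  3. axis=1 (XZ plane), |mask|=24  ⇒  voxels=50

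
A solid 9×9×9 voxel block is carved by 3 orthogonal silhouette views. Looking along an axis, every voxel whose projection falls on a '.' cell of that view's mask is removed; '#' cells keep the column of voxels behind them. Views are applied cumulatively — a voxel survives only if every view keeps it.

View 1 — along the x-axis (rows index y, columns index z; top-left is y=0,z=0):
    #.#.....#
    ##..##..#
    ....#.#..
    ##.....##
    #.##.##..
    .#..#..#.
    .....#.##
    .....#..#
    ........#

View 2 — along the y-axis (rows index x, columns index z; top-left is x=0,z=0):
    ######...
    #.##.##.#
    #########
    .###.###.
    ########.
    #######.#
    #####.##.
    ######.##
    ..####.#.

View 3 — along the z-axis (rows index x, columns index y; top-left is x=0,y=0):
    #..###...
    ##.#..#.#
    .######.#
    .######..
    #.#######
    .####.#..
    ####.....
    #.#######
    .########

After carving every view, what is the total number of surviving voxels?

|visual hull| = 135

before carving: 729 voxels (9×9×9)
  1. axis=0 (YZ plane), |mask|=28  ⇒  voxels=252
  2. axis=1 (XZ plane), |mask|=63  ⇒  voxels=183
  3. axis=2 (XY plane), |mask|=55  ⇒  voxels=135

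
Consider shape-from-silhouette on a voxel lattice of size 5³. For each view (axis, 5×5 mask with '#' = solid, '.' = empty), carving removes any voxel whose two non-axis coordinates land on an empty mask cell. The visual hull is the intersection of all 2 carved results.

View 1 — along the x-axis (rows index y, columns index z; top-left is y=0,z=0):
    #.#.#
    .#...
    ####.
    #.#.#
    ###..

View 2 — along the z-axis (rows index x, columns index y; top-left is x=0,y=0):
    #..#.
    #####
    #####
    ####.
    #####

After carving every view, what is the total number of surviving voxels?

|visual hull| = 59

before carving: 125 voxels (5×5×5)
V1 x: intersect with YZ mask (14 set) -- 70 left
V2 z: intersect with XY mask (21 set) -- 59 left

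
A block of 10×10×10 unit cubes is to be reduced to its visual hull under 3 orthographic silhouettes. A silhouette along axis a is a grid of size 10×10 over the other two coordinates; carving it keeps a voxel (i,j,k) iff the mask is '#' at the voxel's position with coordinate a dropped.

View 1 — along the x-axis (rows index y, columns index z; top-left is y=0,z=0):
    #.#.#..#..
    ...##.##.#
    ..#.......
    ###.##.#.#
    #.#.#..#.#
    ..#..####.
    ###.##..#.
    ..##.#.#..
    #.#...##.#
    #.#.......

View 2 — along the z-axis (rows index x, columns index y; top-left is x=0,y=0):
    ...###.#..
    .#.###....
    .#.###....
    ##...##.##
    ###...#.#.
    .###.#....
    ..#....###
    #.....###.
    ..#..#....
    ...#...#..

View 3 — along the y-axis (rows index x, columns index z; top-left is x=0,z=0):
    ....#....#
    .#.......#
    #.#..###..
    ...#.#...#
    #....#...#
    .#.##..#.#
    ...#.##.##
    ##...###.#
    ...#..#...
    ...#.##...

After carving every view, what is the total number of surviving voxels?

remaining voxels: 60

initial block: 10^3 = 1000
[1] x-view keeps 44 columns → grid now 440
[2] z-view keeps 39 columns → grid now 179
[3] y-view keeps 36 columns → grid now 60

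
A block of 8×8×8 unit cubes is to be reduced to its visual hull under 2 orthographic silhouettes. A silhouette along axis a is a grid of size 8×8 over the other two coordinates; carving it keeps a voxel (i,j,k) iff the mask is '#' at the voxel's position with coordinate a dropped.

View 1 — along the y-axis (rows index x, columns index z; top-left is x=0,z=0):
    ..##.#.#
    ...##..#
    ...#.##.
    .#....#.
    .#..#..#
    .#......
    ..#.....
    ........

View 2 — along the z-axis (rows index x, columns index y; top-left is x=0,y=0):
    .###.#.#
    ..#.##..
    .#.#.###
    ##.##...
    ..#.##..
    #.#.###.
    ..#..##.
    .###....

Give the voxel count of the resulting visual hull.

|visual hull| = 69

before carving: 512 voxels (8×8×8)
carve view 1 (along y, XZ-mask fill 17/64): 136 voxels remain
carve view 2 (along z, XY-mask fill 31/64): 69 voxels remain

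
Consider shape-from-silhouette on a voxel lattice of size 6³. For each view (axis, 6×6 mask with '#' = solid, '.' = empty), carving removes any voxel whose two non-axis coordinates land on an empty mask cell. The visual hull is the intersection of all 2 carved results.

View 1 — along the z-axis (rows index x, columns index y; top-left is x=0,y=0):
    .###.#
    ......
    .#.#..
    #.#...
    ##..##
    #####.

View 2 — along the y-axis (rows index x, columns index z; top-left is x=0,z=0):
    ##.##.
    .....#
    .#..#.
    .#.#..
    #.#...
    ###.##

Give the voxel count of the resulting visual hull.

voxel count = 57

initial block: 6^3 = 216
[1] z-view keeps 17 columns → grid now 102
[2] y-view keeps 16 columns → grid now 57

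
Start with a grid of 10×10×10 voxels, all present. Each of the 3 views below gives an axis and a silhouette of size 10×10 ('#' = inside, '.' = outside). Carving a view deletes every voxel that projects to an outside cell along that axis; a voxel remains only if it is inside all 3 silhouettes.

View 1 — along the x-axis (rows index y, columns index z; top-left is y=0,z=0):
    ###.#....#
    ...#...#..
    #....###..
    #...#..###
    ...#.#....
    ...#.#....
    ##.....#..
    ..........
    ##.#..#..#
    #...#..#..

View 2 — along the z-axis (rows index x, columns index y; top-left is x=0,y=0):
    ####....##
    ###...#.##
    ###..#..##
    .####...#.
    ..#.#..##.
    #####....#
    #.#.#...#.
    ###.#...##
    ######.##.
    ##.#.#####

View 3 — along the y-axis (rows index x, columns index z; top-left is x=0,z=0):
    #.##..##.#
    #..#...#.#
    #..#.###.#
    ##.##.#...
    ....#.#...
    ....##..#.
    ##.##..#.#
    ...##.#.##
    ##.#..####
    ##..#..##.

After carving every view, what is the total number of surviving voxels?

start: 10×10×10 = 1000 voxels
V1 x: intersect with YZ mask (31 set) -- 310 left
V2 z: intersect with XY mask (59 set) -- 204 left
V3 y: intersect with XZ mask (49 set) -- 119 left

remaining voxels: 119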